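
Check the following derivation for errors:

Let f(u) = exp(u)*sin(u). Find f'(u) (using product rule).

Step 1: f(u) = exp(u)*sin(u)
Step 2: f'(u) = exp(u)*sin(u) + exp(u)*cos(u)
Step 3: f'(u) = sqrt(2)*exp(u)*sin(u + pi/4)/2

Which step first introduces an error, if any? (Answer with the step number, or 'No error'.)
Step 3

Step 3 is incorrect due to a wrong exponent.
The step shows: sqrt(2)*exp(u)*sin(u + pi/4)/2
The correct value should be: sqrt(2)*exp(u)*sin(u + pi/4)

Explanation: The exponent 1/2 on 2 was incorrectly written as -1/2: the term sqrt(2)*exp(u)*sin(u + pi/4) was incorrectly written as sqrt(2)*exp(u)*sin(u + pi/4)/2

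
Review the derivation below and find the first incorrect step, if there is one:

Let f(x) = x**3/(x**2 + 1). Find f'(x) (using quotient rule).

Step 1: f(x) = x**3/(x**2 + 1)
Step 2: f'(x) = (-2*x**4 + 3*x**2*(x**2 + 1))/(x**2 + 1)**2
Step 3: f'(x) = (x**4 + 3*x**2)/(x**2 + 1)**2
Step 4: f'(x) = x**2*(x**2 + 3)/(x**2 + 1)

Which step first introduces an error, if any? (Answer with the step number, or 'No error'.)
Step 4

Step 4 is incorrect due to a wrong exponent.
The step shows: x**2*(x**2 + 3)/(x**2 + 1)
The correct value should be: x**2*(x**2 + 3)/(x**2 + 1)**2

Explanation: The exponent -2 on x**2 + 1 was incorrectly written as -1: the term x**2*(x**2 + 3)/(x**2 + 1)**2 was incorrectly written as x**2*(x**2 + 3)/(x**2 + 1)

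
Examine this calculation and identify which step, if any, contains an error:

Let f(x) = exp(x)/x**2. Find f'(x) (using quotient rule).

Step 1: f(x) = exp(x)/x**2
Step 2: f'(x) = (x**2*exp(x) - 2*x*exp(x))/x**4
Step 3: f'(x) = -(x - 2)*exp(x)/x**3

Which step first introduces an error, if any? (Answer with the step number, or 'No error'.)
Step 3

Step 3 is incorrect due to a sign flip.
The step shows: -(x - 2)*exp(x)/x**3
The correct value should be: (x - 2)*exp(x)/x**3

Explanation: The sign of the whole expression was flipped: the term (x - 2)*exp(x)/x**3 was incorrectly written as -(x - 2)*exp(x)/x**3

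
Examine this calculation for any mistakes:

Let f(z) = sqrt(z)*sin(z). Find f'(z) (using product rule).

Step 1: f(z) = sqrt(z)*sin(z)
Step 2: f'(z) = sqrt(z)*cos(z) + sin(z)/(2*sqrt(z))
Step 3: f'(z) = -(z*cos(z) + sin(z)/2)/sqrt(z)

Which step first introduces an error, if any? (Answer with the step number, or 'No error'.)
Step 3

Step 3 is incorrect due to a sign flip.
The step shows: -(z*cos(z) + sin(z)/2)/sqrt(z)
The correct value should be: (z*cos(z) + sin(z)/2)/sqrt(z)

Explanation: The sign of the whole expression was flipped: the term (z*cos(z) + sin(z)/2)/sqrt(z) was incorrectly written as -(z*cos(z) + sin(z)/2)/sqrt(z)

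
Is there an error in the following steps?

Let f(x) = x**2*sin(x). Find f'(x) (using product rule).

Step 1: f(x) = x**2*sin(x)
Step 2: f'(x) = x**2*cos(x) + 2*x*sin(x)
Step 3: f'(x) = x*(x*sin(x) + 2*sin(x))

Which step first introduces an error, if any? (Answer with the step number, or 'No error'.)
Step 3

Step 3 is incorrect due to a wrong trig function.
The step shows: x*(x*sin(x) + 2*sin(x))
The correct value should be: x*(x*cos(x) + 2*sin(x))

Explanation: cos(x) was incorrectly written as sin(x): the term x*(x*cos(x) + 2*sin(x)) was incorrectly written as x*(x*sin(x) + 2*sin(x))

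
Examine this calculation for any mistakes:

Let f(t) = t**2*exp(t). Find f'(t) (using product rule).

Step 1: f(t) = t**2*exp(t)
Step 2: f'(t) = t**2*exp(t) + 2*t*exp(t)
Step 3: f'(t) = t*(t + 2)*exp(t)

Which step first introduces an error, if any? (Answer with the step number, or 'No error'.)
No error

All steps in this derivation are correct.
The final answer f'(t) = t*(t + 2)*exp(t) is valid.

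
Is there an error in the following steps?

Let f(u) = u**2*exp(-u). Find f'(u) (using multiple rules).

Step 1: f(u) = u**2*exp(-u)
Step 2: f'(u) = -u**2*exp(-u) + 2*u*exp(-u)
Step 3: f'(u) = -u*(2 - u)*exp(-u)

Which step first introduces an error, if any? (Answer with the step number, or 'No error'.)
Step 3

Step 3 is incorrect due to a sign flip.
The step shows: -u*(2 - u)*exp(-u)
The correct value should be: u*(2 - u)*exp(-u)

Explanation: The sign of the whole expression was flipped: the term u*(2 - u)*exp(-u) was incorrectly written as -u*(2 - u)*exp(-u)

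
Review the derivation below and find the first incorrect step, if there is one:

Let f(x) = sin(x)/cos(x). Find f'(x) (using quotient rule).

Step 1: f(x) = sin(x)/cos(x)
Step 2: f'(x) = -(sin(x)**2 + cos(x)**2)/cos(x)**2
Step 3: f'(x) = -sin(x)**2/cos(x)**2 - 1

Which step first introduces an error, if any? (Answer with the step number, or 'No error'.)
Step 2

Step 2 is incorrect due to a sign flip.
The step shows: -(sin(x)**2 + cos(x)**2)/cos(x)**2
The correct value should be: (sin(x)**2 + cos(x)**2)/cos(x)**2

Explanation: The sign of the whole expression was flipped: the term (sin(x)**2 + cos(x)**2)/cos(x)**2 was incorrectly written as -(sin(x)**2 + cos(x)**2)/cos(x)**2
The later steps are derived from this incorrect expression, so the error originates in Step 2.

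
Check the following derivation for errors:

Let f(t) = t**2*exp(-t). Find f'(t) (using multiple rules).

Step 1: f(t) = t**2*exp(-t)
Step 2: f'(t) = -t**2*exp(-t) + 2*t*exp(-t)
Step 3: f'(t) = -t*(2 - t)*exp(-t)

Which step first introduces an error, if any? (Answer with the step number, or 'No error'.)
Step 3

Step 3 is incorrect due to a sign flip.
The step shows: -t*(2 - t)*exp(-t)
The correct value should be: t*(2 - t)*exp(-t)

Explanation: The sign of the whole expression was flipped: the term t*(2 - t)*exp(-t) was incorrectly written as -t*(2 - t)*exp(-t)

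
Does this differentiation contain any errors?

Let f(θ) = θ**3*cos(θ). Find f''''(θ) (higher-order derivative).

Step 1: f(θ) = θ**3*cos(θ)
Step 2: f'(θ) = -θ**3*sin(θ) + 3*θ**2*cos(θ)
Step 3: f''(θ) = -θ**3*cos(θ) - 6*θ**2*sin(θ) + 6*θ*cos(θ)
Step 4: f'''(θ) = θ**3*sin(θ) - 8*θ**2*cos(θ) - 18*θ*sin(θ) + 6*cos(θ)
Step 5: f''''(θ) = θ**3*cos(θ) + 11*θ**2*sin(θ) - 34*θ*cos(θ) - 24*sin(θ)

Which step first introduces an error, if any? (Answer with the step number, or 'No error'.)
Step 4

Step 4 is incorrect due to a wrong coefficient.
The step shows: θ**3*sin(θ) - 8*θ**2*cos(θ) - 18*θ*sin(θ) + 6*cos(θ)
The correct value should be: θ**3*sin(θ) - 9*θ**2*cos(θ) - 18*θ*sin(θ) + 6*cos(θ)

Explanation: The coefficient -9 was incorrectly written as -8: the term -9*θ**2*cos(θ) was incorrectly written as -8*θ**2*cos(θ)
The later steps are derived from this incorrect expression, so the error originates in Step 4.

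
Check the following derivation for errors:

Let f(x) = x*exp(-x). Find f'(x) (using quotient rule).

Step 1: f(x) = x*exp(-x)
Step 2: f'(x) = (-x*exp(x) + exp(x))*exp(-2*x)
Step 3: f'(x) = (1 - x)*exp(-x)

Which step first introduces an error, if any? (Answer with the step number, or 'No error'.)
No error

All steps in this derivation are correct.
The final answer f'(x) = (1 - x)*exp(-x) is valid.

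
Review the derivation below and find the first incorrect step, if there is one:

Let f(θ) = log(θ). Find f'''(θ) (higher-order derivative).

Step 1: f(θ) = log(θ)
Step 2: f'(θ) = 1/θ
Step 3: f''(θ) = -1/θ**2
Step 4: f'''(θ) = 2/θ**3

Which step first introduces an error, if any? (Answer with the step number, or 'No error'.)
No error

All steps in this derivation are correct.
The final answer f'''(θ) = 2/θ**3 is valid.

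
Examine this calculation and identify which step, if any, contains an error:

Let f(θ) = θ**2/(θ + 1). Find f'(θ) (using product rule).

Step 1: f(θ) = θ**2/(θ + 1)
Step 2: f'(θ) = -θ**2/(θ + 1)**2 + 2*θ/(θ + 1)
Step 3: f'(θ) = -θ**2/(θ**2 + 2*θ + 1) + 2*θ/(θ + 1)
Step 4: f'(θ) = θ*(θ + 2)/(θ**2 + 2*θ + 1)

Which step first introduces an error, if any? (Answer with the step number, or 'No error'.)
No error

All steps in this derivation are correct.
The final answer f'(θ) = θ*(θ + 2)/(θ**2 + 2*θ + 1) is valid.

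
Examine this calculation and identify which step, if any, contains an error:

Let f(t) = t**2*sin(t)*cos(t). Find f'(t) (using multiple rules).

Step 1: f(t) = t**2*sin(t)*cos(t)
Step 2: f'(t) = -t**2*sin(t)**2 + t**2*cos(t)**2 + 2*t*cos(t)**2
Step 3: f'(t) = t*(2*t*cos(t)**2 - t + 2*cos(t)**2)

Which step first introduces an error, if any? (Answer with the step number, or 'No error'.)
Step 2

Step 2 is incorrect due to a wrong trig function.
The step shows: -t**2*sin(t)**2 + t**2*cos(t)**2 + 2*t*cos(t)**2
The correct value should be: -t**2*sin(t)**2 + t**2*cos(t)**2 + 2*t*sin(t)*cos(t)

Explanation: sin(t) was incorrectly written as cos(t): the term 2*t*sin(t)*cos(t) was incorrectly written as 2*t*cos(t)**2
The later steps are derived from this incorrect expression, so the error originates in Step 2.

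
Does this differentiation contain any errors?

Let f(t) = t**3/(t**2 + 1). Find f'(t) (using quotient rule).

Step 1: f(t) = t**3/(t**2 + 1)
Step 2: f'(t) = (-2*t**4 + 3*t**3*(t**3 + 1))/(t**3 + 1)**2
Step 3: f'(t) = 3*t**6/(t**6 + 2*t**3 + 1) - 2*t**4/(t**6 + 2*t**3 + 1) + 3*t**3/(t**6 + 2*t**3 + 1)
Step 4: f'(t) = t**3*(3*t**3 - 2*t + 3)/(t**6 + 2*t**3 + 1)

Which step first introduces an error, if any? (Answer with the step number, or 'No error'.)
Step 2

Step 2 is incorrect due to a wrong exponent.
The step shows: (-2*t**4 + 3*t**3*(t**3 + 1))/(t**3 + 1)**2
The correct value should be: (-2*t**4 + 3*t**2*(t**2 + 1))/(t**2 + 1)**2

Explanation: The exponent 2 on t was incorrectly written as 3: the term (-2*t**4 + 3*t**2*(t**2 + 1))/(t**2 + 1)**2 was incorrectly written as (-2*t**4 + 3*t**3*(t**3 + 1))/(t**3 + 1)**2
The later steps are derived from this incorrect expression, so the error originates in Step 2.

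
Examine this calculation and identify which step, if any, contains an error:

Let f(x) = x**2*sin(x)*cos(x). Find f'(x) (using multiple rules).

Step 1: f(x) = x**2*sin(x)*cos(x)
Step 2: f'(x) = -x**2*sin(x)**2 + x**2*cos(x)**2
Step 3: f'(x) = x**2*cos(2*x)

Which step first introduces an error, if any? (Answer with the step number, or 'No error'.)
Step 2

Step 2 is incorrect due to a dropped term.
The step shows: -x**2*sin(x)**2 + x**2*cos(x)**2
The correct value should be: -x**2*sin(x)**2 + x**2*cos(x)**2 + 2*x*sin(x)*cos(x)

Explanation: A term was dropped: the term 2*x*sin(x)*cos(x) was incorrectly omitted
The later steps are derived from this incorrect expression, so the error originates in Step 2.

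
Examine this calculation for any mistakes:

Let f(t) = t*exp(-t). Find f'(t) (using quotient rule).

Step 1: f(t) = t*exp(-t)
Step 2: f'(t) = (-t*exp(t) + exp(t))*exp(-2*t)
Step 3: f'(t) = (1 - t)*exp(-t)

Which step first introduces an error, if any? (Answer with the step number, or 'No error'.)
No error

All steps in this derivation are correct.
The final answer f'(t) = (1 - t)*exp(-t) is valid.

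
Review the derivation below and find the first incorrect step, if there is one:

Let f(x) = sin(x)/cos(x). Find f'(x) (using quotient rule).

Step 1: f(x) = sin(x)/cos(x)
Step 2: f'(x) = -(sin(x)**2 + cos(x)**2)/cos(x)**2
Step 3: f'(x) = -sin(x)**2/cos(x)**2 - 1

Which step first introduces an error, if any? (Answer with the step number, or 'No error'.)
Step 2

Step 2 is incorrect due to a sign flip.
The step shows: -(sin(x)**2 + cos(x)**2)/cos(x)**2
The correct value should be: (sin(x)**2 + cos(x)**2)/cos(x)**2

Explanation: The sign of the whole expression was flipped: the term (sin(x)**2 + cos(x)**2)/cos(x)**2 was incorrectly written as -(sin(x)**2 + cos(x)**2)/cos(x)**2
The later steps are derived from this incorrect expression, so the error originates in Step 2.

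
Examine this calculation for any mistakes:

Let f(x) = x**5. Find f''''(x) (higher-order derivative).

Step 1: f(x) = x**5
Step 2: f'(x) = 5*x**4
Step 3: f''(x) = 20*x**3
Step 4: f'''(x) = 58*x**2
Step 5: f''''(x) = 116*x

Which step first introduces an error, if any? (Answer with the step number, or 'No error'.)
Step 4

Step 4 is incorrect due to a wrong coefficient.
The step shows: 58*x**2
The correct value should be: 60*x**2

Explanation: The coefficient 60 was incorrectly written as 58: the term 60*x**2 was incorrectly written as 58*x**2
The later steps are derived from this incorrect expression, so the error originates in Step 4.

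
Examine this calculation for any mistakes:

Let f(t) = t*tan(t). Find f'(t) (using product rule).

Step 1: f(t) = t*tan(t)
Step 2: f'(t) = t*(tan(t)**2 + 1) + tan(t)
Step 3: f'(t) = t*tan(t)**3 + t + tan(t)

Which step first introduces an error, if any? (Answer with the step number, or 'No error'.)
Step 3

Step 3 is incorrect due to a wrong exponent.
The step shows: t*tan(t)**3 + t + tan(t)
The correct value should be: t*tan(t)**2 + t + tan(t)

Explanation: The exponent 2 on tan(t) was incorrectly written as 3: the term t*tan(t)**2 was incorrectly written as t*tan(t)**3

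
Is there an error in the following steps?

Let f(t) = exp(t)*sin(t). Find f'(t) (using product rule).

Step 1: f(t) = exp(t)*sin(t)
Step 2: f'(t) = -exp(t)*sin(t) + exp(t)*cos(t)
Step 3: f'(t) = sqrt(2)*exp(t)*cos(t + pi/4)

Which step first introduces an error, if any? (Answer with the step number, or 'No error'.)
Step 2

Step 2 is incorrect due to a sign flip.
The step shows: -exp(t)*sin(t) + exp(t)*cos(t)
The correct value should be: exp(t)*sin(t) + exp(t)*cos(t)

Explanation: The sign of one term was flipped: the term exp(t)*sin(t) was incorrectly written as -exp(t)*sin(t)
The later steps are derived from this incorrect expression, so the error originates in Step 2.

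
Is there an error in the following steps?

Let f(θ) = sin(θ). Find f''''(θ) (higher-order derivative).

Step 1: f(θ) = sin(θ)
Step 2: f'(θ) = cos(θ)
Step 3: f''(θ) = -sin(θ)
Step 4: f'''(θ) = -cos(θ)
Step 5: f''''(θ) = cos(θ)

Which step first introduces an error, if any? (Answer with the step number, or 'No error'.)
Step 5

Step 5 is incorrect due to a wrong trig function.
The step shows: cos(θ)
The correct value should be: sin(θ)

Explanation: sin(θ) was incorrectly written as cos(θ): the term sin(θ) was incorrectly written as cos(θ)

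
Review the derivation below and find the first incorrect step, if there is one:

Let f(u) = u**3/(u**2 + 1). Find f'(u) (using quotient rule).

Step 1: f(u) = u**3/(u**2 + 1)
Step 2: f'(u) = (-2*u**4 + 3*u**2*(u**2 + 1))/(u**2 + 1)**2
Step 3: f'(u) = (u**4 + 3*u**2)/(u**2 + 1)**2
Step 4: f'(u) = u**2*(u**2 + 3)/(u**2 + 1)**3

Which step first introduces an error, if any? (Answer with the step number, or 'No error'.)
Step 4

Step 4 is incorrect due to a wrong exponent.
The step shows: u**2*(u**2 + 3)/(u**2 + 1)**3
The correct value should be: u**2*(u**2 + 3)/(u**2 + 1)**2

Explanation: The exponent -2 on u**2 + 1 was incorrectly written as -3: the term u**2*(u**2 + 3)/(u**2 + 1)**2 was incorrectly written as u**2*(u**2 + 3)/(u**2 + 1)**3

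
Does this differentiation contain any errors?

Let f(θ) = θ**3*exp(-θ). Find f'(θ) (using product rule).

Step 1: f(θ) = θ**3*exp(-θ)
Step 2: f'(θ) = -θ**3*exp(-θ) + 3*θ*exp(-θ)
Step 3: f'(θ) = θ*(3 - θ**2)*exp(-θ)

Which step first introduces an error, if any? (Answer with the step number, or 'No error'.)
Step 2

Step 2 is incorrect due to a wrong exponent.
The step shows: -θ**3*exp(-θ) + 3*θ*exp(-θ)
The correct value should be: -θ**3*exp(-θ) + 3*θ**2*exp(-θ)

Explanation: The exponent 2 on θ was incorrectly written as 1: the term 3*θ**2*exp(-θ) was incorrectly written as 3*θ*exp(-θ)
The later steps are derived from this incorrect expression, so the error originates in Step 2.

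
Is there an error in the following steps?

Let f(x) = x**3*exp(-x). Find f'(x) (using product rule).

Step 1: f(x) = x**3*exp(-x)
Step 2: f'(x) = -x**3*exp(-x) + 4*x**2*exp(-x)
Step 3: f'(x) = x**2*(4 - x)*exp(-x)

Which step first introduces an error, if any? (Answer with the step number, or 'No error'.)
Step 2

Step 2 is incorrect due to a wrong coefficient.
The step shows: -x**3*exp(-x) + 4*x**2*exp(-x)
The correct value should be: -x**3*exp(-x) + 3*x**2*exp(-x)

Explanation: The coefficient 3 was incorrectly written as 4: the term 3*x**2*exp(-x) was incorrectly written as 4*x**2*exp(-x)
The later steps are derived from this incorrect expression, so the error originates in Step 2.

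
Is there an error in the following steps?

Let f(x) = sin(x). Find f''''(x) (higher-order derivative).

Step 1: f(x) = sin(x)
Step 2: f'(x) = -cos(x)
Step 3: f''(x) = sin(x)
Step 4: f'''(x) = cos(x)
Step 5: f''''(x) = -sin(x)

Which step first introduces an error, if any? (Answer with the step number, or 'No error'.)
Step 2

Step 2 is incorrect due to a sign flip.
The step shows: -cos(x)
The correct value should be: cos(x)

Explanation: The sign of the whole expression was flipped: the term cos(x) was incorrectly written as -cos(x)
The later steps are derived from this incorrect expression, so the error originates in Step 2.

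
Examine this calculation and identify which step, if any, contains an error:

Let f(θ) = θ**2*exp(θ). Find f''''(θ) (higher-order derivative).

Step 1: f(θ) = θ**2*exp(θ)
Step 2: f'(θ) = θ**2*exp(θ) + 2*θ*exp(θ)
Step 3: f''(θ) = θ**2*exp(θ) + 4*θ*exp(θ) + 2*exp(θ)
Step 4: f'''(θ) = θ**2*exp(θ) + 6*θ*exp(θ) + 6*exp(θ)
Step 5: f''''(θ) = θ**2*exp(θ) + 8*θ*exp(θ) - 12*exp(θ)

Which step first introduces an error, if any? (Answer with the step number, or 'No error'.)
Step 5

Step 5 is incorrect due to a sign flip.
The step shows: θ**2*exp(θ) + 8*θ*exp(θ) - 12*exp(θ)
The correct value should be: θ**2*exp(θ) + 8*θ*exp(θ) + 12*exp(θ)

Explanation: The sign of one term was flipped: the term 12*exp(θ) was incorrectly written as -12*exp(θ)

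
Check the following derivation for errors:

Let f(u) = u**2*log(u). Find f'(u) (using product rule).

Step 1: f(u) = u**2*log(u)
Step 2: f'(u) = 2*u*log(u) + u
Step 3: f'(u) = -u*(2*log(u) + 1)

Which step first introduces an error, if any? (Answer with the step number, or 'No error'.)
Step 3

Step 3 is incorrect due to a sign flip.
The step shows: -u*(2*log(u) + 1)
The correct value should be: u*(2*log(u) + 1)

Explanation: The sign of the whole expression was flipped: the term u*(2*log(u) + 1) was incorrectly written as -u*(2*log(u) + 1)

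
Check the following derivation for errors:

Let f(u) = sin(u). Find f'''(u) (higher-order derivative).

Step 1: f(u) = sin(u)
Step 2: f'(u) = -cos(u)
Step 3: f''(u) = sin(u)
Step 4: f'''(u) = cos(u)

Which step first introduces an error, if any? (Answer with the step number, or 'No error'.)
Step 2

Step 2 is incorrect due to a sign flip.
The step shows: -cos(u)
The correct value should be: cos(u)

Explanation: The sign of the whole expression was flipped: the term cos(u) was incorrectly written as -cos(u)
The later steps are derived from this incorrect expression, so the error originates in Step 2.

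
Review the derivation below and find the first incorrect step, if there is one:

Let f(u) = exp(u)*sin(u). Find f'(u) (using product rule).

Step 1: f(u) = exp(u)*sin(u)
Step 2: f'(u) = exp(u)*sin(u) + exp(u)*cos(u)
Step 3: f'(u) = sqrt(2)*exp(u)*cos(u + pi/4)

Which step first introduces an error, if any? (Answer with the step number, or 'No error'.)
Step 3

Step 3 is incorrect due to a wrong trig function.
The step shows: sqrt(2)*exp(u)*cos(u + pi/4)
The correct value should be: sqrt(2)*exp(u)*sin(u + pi/4)

Explanation: sin(u + pi/4) was incorrectly written as cos(u + pi/4): the term sqrt(2)*exp(u)*sin(u + pi/4) was incorrectly written as sqrt(2)*exp(u)*cos(u + pi/4)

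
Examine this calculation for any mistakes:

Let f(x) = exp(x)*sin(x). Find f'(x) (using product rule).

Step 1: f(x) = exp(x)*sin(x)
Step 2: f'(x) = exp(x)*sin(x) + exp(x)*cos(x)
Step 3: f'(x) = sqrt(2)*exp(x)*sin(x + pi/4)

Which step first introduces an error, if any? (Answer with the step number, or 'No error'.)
No error

All steps in this derivation are correct.
The final answer f'(x) = sqrt(2)*exp(x)*sin(x + pi/4) is valid.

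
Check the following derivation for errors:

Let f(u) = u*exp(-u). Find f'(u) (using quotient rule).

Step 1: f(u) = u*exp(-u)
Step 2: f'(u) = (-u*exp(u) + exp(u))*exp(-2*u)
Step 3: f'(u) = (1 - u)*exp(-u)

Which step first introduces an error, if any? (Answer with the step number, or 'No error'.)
No error

All steps in this derivation are correct.
The final answer f'(u) = (1 - u)*exp(-u) is valid.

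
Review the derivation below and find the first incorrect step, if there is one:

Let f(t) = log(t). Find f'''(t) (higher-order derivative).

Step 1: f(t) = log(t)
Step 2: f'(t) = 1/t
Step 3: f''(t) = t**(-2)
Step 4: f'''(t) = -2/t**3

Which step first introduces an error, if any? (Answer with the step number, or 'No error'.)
Step 3

Step 3 is incorrect due to a sign flip.
The step shows: t**(-2)
The correct value should be: -1/t**2

Explanation: The sign of the whole expression was flipped: the term -1/t**2 was incorrectly written as t**(-2)
The later steps are derived from this incorrect expression, so the error originates in Step 3.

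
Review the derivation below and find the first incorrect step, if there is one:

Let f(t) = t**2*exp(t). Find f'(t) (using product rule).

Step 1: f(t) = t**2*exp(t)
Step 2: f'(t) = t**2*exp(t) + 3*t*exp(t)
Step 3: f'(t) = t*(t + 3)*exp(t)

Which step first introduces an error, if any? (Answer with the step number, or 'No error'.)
Step 2

Step 2 is incorrect due to a wrong coefficient.
The step shows: t**2*exp(t) + 3*t*exp(t)
The correct value should be: t**2*exp(t) + 2*t*exp(t)

Explanation: The coefficient 2 was incorrectly written as 3: the term 2*t*exp(t) was incorrectly written as 3*t*exp(t)
The later steps are derived from this incorrect expression, so the error originates in Step 2.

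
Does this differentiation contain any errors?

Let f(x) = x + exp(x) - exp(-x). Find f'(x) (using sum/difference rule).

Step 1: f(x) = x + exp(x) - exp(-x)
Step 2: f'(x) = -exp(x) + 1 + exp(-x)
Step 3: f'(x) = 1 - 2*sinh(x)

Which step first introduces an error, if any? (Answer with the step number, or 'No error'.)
Step 2

Step 2 is incorrect due to a sign flip.
The step shows: -exp(x) + 1 + exp(-x)
The correct value should be: exp(x) + 1 + exp(-x)

Explanation: The sign of one term was flipped: the term exp(x) was incorrectly written as -exp(x)
The later steps are derived from this incorrect expression, so the error originates in Step 2.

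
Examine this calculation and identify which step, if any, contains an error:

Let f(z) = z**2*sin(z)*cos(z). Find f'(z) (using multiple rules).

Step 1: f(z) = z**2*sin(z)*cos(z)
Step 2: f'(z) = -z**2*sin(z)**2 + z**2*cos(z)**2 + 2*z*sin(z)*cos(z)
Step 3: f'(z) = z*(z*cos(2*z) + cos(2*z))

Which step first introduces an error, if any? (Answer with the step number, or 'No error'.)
Step 3

Step 3 is incorrect due to a wrong trig function.
The step shows: z*(z*cos(2*z) + cos(2*z))
The correct value should be: z*(z*cos(2*z) + sin(2*z))

Explanation: sin(2*z) was incorrectly written as cos(2*z): the term z*(z*cos(2*z) + sin(2*z)) was incorrectly written as z*(z*cos(2*z) + cos(2*z))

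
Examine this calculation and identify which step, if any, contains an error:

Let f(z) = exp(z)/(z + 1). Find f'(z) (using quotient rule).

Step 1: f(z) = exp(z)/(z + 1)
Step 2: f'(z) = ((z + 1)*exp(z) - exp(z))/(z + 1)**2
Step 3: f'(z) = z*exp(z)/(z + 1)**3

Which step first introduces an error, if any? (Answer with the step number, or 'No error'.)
Step 3

Step 3 is incorrect due to a wrong exponent.
The step shows: z*exp(z)/(z + 1)**3
The correct value should be: z*exp(z)/(z + 1)**2

Explanation: The exponent -2 on z + 1 was incorrectly written as -3: the term z*exp(z)/(z + 1)**2 was incorrectly written as z*exp(z)/(z + 1)**3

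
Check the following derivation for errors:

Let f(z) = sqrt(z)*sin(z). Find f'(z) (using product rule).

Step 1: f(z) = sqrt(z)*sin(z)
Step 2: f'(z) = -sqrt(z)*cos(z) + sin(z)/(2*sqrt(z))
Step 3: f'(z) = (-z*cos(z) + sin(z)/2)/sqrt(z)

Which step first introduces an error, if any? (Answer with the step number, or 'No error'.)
Step 2

Step 2 is incorrect due to a sign flip.
The step shows: -sqrt(z)*cos(z) + sin(z)/(2*sqrt(z))
The correct value should be: sqrt(z)*cos(z) + sin(z)/(2*sqrt(z))

Explanation: The sign of one term was flipped: the term sqrt(z)*cos(z) was incorrectly written as -sqrt(z)*cos(z)
The later steps are derived from this incorrect expression, so the error originates in Step 2.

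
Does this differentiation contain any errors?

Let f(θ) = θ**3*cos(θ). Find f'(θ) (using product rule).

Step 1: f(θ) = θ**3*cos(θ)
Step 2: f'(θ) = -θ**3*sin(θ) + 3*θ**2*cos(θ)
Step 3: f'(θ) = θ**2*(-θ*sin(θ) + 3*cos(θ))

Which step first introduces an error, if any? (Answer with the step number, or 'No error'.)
No error

All steps in this derivation are correct.
The final answer f'(θ) = θ**2*(-θ*sin(θ) + 3*cos(θ)) is valid.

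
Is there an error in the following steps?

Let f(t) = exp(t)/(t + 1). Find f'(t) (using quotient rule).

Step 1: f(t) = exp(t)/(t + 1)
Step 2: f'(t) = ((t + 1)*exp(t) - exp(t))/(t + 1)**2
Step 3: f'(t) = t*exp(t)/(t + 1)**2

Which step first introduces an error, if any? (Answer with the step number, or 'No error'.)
No error

All steps in this derivation are correct.
The final answer f'(t) = t*exp(t)/(t + 1)**2 is valid.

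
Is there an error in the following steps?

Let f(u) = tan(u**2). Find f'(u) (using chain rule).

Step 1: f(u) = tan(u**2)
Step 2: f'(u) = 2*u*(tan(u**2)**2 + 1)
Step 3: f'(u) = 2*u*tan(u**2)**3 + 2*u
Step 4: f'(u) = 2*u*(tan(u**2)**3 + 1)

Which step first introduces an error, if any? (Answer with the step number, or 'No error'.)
Step 3

Step 3 is incorrect due to a wrong exponent.
The step shows: 2*u*tan(u**2)**3 + 2*u
The correct value should be: 2*u*tan(u**2)**2 + 2*u

Explanation: The exponent 2 on tan(u**2) was incorrectly written as 3: the term 2*u*tan(u**2)**2 was incorrectly written as 2*u*tan(u**2)**3
The later steps are derived from this incorrect expression, so the error originates in Step 3.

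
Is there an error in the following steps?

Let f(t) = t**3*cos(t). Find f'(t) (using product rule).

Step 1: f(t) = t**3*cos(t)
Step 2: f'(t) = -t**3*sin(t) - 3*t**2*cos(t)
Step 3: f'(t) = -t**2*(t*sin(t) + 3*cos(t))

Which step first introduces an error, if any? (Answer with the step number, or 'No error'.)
Step 2

Step 2 is incorrect due to a sign flip.
The step shows: -t**3*sin(t) - 3*t**2*cos(t)
The correct value should be: -t**3*sin(t) + 3*t**2*cos(t)

Explanation: The sign of one term was flipped: the term 3*t**2*cos(t) was incorrectly written as -3*t**2*cos(t)
The later steps are derived from this incorrect expression, so the error originates in Step 2.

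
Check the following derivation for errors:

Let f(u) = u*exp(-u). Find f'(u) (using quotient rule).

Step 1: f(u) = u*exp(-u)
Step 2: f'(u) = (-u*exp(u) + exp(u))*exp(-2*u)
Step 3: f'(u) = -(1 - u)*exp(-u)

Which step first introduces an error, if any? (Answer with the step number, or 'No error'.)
Step 3

Step 3 is incorrect due to a sign flip.
The step shows: -(1 - u)*exp(-u)
The correct value should be: (1 - u)*exp(-u)

Explanation: The sign of the whole expression was flipped: the term (1 - u)*exp(-u) was incorrectly written as -(1 - u)*exp(-u)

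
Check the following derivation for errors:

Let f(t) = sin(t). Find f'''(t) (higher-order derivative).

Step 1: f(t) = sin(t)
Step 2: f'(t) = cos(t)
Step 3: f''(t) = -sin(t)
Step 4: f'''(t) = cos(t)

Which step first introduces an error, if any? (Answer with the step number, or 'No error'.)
Step 4

Step 4 is incorrect due to a sign flip.
The step shows: cos(t)
The correct value should be: -cos(t)

Explanation: The sign of the whole expression was flipped: the term -cos(t) was incorrectly written as cos(t)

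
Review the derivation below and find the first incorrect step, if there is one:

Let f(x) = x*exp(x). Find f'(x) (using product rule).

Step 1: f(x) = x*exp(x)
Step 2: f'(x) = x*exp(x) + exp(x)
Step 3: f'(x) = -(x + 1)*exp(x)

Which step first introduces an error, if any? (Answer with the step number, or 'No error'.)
Step 3

Step 3 is incorrect due to a sign flip.
The step shows: -(x + 1)*exp(x)
The correct value should be: (x + 1)*exp(x)

Explanation: The sign of the whole expression was flipped: the term (x + 1)*exp(x) was incorrectly written as -(x + 1)*exp(x)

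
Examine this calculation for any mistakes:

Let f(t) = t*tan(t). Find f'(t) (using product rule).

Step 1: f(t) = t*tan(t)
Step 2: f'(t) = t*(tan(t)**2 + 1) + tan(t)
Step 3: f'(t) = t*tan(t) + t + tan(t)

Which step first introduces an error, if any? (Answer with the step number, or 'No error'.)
Step 3

Step 3 is incorrect due to a wrong exponent.
The step shows: t*tan(t) + t + tan(t)
The correct value should be: t*tan(t)**2 + t + tan(t)

Explanation: The exponent 2 on tan(t) was incorrectly written as 1: the term t*tan(t)**2 was incorrectly written as t*tan(t)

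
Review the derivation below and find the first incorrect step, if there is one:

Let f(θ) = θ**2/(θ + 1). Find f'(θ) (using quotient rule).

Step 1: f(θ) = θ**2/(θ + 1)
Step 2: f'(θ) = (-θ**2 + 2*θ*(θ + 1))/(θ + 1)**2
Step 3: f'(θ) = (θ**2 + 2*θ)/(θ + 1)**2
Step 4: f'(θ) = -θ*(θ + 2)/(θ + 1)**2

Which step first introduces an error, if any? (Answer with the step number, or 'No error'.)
Step 4

Step 4 is incorrect due to a sign flip.
The step shows: -θ*(θ + 2)/(θ + 1)**2
The correct value should be: θ*(θ + 2)/(θ + 1)**2

Explanation: The sign of the whole expression was flipped: the term θ*(θ + 2)/(θ + 1)**2 was incorrectly written as -θ*(θ + 2)/(θ + 1)**2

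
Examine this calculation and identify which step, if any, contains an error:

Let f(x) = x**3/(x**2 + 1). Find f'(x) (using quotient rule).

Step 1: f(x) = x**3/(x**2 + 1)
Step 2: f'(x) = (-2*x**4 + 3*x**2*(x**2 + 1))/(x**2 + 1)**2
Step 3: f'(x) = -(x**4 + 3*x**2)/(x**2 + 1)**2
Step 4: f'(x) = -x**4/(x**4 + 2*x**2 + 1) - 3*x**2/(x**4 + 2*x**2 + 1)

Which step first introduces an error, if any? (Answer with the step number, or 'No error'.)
Step 3

Step 3 is incorrect due to a sign flip.
The step shows: -(x**4 + 3*x**2)/(x**2 + 1)**2
The correct value should be: (x**4 + 3*x**2)/(x**2 + 1)**2

Explanation: The sign of the whole expression was flipped: the term (x**4 + 3*x**2)/(x**2 + 1)**2 was incorrectly written as -(x**4 + 3*x**2)/(x**2 + 1)**2
The later steps are derived from this incorrect expression, so the error originates in Step 3.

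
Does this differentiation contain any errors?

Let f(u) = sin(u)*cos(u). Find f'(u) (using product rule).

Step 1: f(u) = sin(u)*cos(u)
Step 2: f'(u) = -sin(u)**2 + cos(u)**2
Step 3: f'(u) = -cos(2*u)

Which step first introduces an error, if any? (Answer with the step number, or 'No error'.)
Step 3

Step 3 is incorrect due to a sign flip.
The step shows: -cos(2*u)
The correct value should be: cos(2*u)

Explanation: The sign of the whole expression was flipped: the term cos(2*u) was incorrectly written as -cos(2*u)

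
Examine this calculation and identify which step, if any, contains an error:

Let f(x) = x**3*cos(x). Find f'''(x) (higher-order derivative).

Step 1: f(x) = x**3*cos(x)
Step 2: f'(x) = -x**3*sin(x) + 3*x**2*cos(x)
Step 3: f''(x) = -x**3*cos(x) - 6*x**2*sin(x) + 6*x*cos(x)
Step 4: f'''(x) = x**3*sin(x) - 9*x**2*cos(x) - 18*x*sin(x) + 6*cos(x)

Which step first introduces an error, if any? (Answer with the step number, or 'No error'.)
No error

All steps in this derivation are correct.
The final answer f'''(x) = x**3*sin(x) - 9*x**2*cos(x) - 18*x*sin(x) + 6*cos(x) is valid.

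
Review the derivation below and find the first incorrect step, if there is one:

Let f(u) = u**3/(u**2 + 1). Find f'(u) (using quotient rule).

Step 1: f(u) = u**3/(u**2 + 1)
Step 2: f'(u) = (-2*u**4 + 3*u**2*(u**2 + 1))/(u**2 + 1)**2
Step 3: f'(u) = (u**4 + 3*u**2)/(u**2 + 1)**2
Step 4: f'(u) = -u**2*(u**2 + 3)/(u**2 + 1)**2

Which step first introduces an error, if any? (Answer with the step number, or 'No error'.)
Step 4

Step 4 is incorrect due to a sign flip.
The step shows: -u**2*(u**2 + 3)/(u**2 + 1)**2
The correct value should be: u**2*(u**2 + 3)/(u**2 + 1)**2

Explanation: The sign of the whole expression was flipped: the term u**2*(u**2 + 3)/(u**2 + 1)**2 was incorrectly written as -u**2*(u**2 + 3)/(u**2 + 1)**2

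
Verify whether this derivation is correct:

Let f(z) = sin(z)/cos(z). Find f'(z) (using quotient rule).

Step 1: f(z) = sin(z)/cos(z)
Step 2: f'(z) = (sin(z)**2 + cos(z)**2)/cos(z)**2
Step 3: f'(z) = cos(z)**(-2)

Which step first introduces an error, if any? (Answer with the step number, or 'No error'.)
No error

All steps in this derivation are correct.
The final answer f'(z) = cos(z)**(-2) is valid.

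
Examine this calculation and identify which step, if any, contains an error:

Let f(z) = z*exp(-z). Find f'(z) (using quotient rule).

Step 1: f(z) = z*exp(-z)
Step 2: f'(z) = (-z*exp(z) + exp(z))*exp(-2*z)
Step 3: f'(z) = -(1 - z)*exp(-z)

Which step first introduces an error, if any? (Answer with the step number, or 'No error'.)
Step 3

Step 3 is incorrect due to a sign flip.
The step shows: -(1 - z)*exp(-z)
The correct value should be: (1 - z)*exp(-z)

Explanation: The sign of the whole expression was flipped: the term (1 - z)*exp(-z) was incorrectly written as -(1 - z)*exp(-z)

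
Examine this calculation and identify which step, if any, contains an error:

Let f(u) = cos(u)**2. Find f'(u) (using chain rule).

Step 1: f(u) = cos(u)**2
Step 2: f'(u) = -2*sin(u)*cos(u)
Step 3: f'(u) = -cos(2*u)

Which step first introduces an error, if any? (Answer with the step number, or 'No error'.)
Step 3

Step 3 is incorrect due to a wrong trig function.
The step shows: -cos(2*u)
The correct value should be: -sin(2*u)

Explanation: sin(2*u) was incorrectly written as cos(2*u): the term -sin(2*u) was incorrectly written as -cos(2*u)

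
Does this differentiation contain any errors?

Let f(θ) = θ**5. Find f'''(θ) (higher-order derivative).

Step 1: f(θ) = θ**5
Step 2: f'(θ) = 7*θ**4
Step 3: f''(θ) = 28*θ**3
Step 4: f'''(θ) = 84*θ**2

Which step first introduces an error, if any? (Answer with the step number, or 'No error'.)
Step 2

Step 2 is incorrect due to a wrong coefficient.
The step shows: 7*θ**4
The correct value should be: 5*θ**4

Explanation: The coefficient 5 was incorrectly written as 7: the term 5*θ**4 was incorrectly written as 7*θ**4
The later steps are derived from this incorrect expression, so the error originates in Step 2.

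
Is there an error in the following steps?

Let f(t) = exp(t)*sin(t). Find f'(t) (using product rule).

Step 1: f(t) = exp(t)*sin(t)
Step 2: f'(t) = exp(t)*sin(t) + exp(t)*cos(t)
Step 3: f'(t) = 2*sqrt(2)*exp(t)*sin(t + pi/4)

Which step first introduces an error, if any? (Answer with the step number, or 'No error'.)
Step 3

Step 3 is incorrect due to a wrong exponent.
The step shows: 2*sqrt(2)*exp(t)*sin(t + pi/4)
The correct value should be: sqrt(2)*exp(t)*sin(t + pi/4)

Explanation: The exponent 1/2 on 2 was incorrectly written as 3/2: the term sqrt(2)*exp(t)*sin(t + pi/4) was incorrectly written as 2*sqrt(2)*exp(t)*sin(t + pi/4)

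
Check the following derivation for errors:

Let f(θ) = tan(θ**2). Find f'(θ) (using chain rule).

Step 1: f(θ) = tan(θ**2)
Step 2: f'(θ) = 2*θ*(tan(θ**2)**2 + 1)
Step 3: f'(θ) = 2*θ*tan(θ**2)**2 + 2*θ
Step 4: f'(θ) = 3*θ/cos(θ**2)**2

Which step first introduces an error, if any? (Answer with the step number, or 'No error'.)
Step 4

Step 4 is incorrect due to a wrong coefficient.
The step shows: 3*θ/cos(θ**2)**2
The correct value should be: 2*θ/cos(θ**2)**2

Explanation: The coefficient 2 was incorrectly written as 3: the term 2*θ/cos(θ**2)**2 was incorrectly written as 3*θ/cos(θ**2)**2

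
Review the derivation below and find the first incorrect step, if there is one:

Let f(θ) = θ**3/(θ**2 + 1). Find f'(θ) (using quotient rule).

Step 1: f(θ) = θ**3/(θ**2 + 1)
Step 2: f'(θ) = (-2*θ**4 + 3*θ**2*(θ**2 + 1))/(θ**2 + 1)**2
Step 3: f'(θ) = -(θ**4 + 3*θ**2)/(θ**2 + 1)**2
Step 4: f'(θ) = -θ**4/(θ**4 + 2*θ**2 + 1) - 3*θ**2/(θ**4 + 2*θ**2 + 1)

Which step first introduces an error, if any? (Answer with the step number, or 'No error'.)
Step 3

Step 3 is incorrect due to a sign flip.
The step shows: -(θ**4 + 3*θ**2)/(θ**2 + 1)**2
The correct value should be: (θ**4 + 3*θ**2)/(θ**2 + 1)**2

Explanation: The sign of the whole expression was flipped: the term (θ**4 + 3*θ**2)/(θ**2 + 1)**2 was incorrectly written as -(θ**4 + 3*θ**2)/(θ**2 + 1)**2
The later steps are derived from this incorrect expression, so the error originates in Step 3.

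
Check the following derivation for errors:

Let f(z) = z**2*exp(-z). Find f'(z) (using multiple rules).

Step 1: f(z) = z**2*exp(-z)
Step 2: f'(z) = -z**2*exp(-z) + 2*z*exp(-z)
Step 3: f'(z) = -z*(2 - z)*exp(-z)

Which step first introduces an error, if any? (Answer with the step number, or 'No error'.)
Step 3

Step 3 is incorrect due to a sign flip.
The step shows: -z*(2 - z)*exp(-z)
The correct value should be: z*(2 - z)*exp(-z)

Explanation: The sign of the whole expression was flipped: the term z*(2 - z)*exp(-z) was incorrectly written as -z*(2 - z)*exp(-z)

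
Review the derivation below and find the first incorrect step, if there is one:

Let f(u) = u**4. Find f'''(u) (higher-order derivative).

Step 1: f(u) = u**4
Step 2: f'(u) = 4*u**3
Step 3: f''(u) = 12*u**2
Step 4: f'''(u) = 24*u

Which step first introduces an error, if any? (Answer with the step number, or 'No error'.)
No error

All steps in this derivation are correct.
The final answer f'''(u) = 24*u is valid.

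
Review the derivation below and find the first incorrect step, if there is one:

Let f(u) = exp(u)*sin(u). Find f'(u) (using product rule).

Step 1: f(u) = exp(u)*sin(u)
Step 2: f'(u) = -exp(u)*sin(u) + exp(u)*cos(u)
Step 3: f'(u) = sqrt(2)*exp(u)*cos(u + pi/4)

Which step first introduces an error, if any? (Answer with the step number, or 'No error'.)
Step 2

Step 2 is incorrect due to a sign flip.
The step shows: -exp(u)*sin(u) + exp(u)*cos(u)
The correct value should be: exp(u)*sin(u) + exp(u)*cos(u)

Explanation: The sign of one term was flipped: the term exp(u)*sin(u) was incorrectly written as -exp(u)*sin(u)
The later steps are derived from this incorrect expression, so the error originates in Step 2.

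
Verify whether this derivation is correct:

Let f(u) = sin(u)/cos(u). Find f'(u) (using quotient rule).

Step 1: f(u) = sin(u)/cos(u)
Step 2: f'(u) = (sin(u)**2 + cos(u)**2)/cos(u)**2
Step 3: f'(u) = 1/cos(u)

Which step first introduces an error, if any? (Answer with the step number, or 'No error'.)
Step 3

Step 3 is incorrect due to a wrong exponent.
The step shows: 1/cos(u)
The correct value should be: cos(u)**(-2)

Explanation: The exponent -2 on cos(u) was incorrectly written as -1: the term cos(u)**(-2) was incorrectly written as 1/cos(u)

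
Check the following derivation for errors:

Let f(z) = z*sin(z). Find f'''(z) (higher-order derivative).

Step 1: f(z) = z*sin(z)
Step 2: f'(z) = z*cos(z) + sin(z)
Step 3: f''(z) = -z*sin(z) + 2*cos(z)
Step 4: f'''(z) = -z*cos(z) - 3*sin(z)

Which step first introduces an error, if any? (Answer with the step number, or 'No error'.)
No error

All steps in this derivation are correct.
The final answer f'''(z) = -z*cos(z) - 3*sin(z) is valid.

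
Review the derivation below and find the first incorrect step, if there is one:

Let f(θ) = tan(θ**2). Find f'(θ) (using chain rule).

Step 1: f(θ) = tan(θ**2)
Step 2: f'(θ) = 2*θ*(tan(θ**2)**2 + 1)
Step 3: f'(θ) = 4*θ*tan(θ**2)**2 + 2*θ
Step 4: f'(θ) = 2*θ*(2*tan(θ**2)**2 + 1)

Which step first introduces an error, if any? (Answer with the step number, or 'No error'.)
Step 3

Step 3 is incorrect due to a wrong coefficient.
The step shows: 4*θ*tan(θ**2)**2 + 2*θ
The correct value should be: 2*θ*tan(θ**2)**2 + 2*θ

Explanation: The coefficient 2 was incorrectly written as 4: the term 2*θ*tan(θ**2)**2 was incorrectly written as 4*θ*tan(θ**2)**2
The later steps are derived from this incorrect expression, so the error originates in Step 3.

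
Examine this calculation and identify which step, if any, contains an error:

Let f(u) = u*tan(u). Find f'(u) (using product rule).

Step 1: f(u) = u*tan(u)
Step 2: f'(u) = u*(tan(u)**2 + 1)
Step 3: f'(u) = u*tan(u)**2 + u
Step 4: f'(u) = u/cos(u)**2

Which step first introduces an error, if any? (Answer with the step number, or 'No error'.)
Step 2

Step 2 is incorrect due to a dropped term.
The step shows: u*(tan(u)**2 + 1)
The correct value should be: u*(tan(u)**2 + 1) + tan(u)

Explanation: A term was dropped: the term tan(u) was incorrectly omitted
The later steps are derived from this incorrect expression, so the error originates in Step 2.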